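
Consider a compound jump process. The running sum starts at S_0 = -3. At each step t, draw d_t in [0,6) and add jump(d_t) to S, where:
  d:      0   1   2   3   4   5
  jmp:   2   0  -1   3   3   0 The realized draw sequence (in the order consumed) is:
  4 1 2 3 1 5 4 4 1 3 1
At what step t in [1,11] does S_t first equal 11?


t=0: S=-3, d=4, jump=3, S_1=0
t=1: S=0, d=1, jump=0, S_2=0
t=2: S=0, d=2, jump=-1, S_3=-1
t=3: S=-1, d=3, jump=3, S_4=2
t=4: S=2, d=1, jump=0, S_5=2
t=5: S=2, d=5, jump=0, S_6=2
t=6: S=2, d=4, jump=3, S_7=5
t=7: S=5, d=4, jump=3, S_8=8
t=8: S=8, d=1, jump=0, S_9=8
t=9: S=8, d=3, jump=3, S_10=11
t=10: S=11, d=1, jump=0, S_11=11

10


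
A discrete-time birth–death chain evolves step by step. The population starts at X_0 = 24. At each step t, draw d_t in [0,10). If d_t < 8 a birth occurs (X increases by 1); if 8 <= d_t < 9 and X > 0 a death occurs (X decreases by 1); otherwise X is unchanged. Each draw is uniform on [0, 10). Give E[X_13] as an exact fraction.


331/10

X can drop by at most 1 per step and X_0 = 24 > T = 13, so X_t >= 24 − t >= 11 > 0 for every t <= 13: the floor at 0 (the 'and X > 0' condition) never binds. Hence X_13 = X_0 + Σ_{t<13} Y_t with i.i.d. increments Y_t = y(d_t) ∈ {+1, −1, 0}.
Outcome values over d=0..9: [1, 1, 1, 1, 1, 1, 1, 1, -1, 0]
Σy = 7, Σy² = 9, M = 10
μ = 7/10 = 7/10,  σ² = 9/10 − (7/10)² = 41/100
E[X_13] = 24 + 13·(7/10) = 331/10


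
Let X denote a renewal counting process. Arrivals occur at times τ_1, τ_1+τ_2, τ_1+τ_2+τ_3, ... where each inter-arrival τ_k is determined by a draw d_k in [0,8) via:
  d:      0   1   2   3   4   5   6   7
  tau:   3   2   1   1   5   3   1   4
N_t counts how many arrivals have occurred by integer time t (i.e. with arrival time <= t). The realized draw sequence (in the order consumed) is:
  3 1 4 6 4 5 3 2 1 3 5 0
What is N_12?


4

draw d_1=3: τ_1=1, arrival time A_1=1
draw d_2=1: τ_2=2, arrival time A_2=3
draw d_3=4: τ_3=5, arrival time A_3=8
draw d_4=6: τ_4=1, arrival time A_4=9
draw d_5=4: τ_5=5, arrival time A_5=14
draw d_6=5: τ_6=3, arrival time A_6=17
draw d_7=3: τ_7=1, arrival time A_7=18
draw d_8=2: τ_8=1, arrival time A_8=19
draw d_9=1: τ_9=2, arrival time A_9=21
draw d_10=3: τ_10=1, arrival time A_10=22
draw d_11=5: τ_11=3, arrival time A_11=25
draw d_12=0: τ_12=3, arrival time A_12=28
N_t over t=0..12: 0:0 1:1 2:1 3:2 4:2 5:2 6:2 7:2 8:3 9:4 10:4 11:4 12:4


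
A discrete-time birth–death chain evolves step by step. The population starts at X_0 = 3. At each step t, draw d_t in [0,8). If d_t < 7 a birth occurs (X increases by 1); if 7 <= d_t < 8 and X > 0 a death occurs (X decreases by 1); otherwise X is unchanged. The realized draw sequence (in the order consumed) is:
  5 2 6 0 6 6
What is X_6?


t=0: X=3, d=5 → birth, X_1=4
t=1: X=4, d=2 → birth, X_2=5
t=2: X=5, d=6 → birth, X_3=6
t=3: X=6, d=0 → birth, X_4=7
t=4: X=7, d=6 → birth, X_5=8
t=5: X=8, d=6 → birth, X_6=9

9


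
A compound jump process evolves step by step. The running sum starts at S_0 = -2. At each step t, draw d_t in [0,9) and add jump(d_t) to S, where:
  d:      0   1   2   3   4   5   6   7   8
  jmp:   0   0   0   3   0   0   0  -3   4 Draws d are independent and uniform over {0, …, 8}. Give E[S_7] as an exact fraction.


10/9

Outcome values over d=0..8: [0, 0, 0, 3, 0, 0, 0, -3, 4]
Σy = 4, Σy² = 34, M = 9
μ = 4/9 = 4/9,  σ² = 34/9 − (4/9)² = 290/81
E[S_7] = -2 + 7·(4/9) = 10/9


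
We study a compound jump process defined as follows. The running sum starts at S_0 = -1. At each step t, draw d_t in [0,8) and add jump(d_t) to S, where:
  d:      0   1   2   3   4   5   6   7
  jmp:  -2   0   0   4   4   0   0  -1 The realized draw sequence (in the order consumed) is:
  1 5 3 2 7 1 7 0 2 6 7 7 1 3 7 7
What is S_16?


-1

t=0: S=-1, d=1, jump=0, S_1=-1
t=1: S=-1, d=5, jump=0, S_2=-1
t=2: S=-1, d=3, jump=4, S_3=3
t=3: S=3, d=2, jump=0, S_4=3
t=4: S=3, d=7, jump=-1, S_5=2
t=5: S=2, d=1, jump=0, S_6=2
t=6: S=2, d=7, jump=-1, S_7=1
t=7: S=1, d=0, jump=-2, S_8=-1
t=8: S=-1, d=2, jump=0, S_9=-1
t=9: S=-1, d=6, jump=0, S_10=-1
t=10: S=-1, d=7, jump=-1, S_11=-2
t=11: S=-2, d=7, jump=-1, S_12=-3
t=12: S=-3, d=1, jump=0, S_13=-3
t=13: S=-3, d=3, jump=4, S_14=1
t=14: S=1, d=7, jump=-1, S_15=0
t=15: S=0, d=7, jump=-1, S_16=-1


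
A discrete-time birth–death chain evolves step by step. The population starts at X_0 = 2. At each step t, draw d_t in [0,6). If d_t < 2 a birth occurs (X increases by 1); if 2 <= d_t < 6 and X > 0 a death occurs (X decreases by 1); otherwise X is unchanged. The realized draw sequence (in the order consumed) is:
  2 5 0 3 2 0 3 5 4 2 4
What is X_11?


0

t=0: X=2, d=2 → death, X_1=1
t=1: X=1, d=5 → death, X_2=0
t=2: X=0, d=0 → birth, X_3=1
t=3: X=1, d=3 → death, X_4=0
t=4: X=0, d=2 → hold, X_5=0
t=5: X=0, d=0 → birth, X_6=1
t=6: X=1, d=3 → death, X_7=0
t=7: X=0, d=5 → hold, X_8=0
t=8: X=0, d=4 → hold, X_9=0
t=9: X=0, d=2 → hold, X_10=0
t=10: X=0, d=4 → hold, X_11=0


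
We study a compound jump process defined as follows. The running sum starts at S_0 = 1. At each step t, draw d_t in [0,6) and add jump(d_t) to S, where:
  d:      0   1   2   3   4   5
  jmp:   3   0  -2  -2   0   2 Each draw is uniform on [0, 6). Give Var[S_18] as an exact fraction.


Outcome values over d=0..5: [3, 0, -2, -2, 0, 2]
Σy = 1, Σy² = 21, M = 6
μ = 1/6 = 1/6,  σ² = 21/6 − (1/6)² = 125/36
Independent increments: Var[S_18] = 18·σ² = 18·(125/36) = 125/2

125/2


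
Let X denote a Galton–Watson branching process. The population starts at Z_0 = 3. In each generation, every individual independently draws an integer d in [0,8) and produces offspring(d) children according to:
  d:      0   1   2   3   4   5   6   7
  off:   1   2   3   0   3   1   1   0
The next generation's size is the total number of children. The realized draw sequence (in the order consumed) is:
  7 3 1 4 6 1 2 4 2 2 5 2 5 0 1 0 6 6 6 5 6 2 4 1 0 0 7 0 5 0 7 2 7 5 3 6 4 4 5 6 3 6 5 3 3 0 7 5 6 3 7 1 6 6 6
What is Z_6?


gen 0: Z_0=3, draws=[7, 3, 1], offspring=[0, 0, 2], Z_1=2
gen 1: Z_1=2, draws=[4, 6], offspring=[3, 1], Z_2=4
gen 2: Z_2=4, draws=[1, 2, 4, 2], offspring=[2, 3, 3, 3], Z_3=11
gen 3: Z_3=11, draws=[2, 5, 2, 5, 0, 1, 0, 6, 6, 6, 5], offspring=[3, 1, 3, 1, 1, 2, 1, 1, 1, 1, 1], Z_4=16
gen 4: Z_4=16, draws=[6, 2, 4, 1, 0, 0, 7, 0, 5, 0, 7, 2, 7, 5, 3, 6], offspring=[1, 3, 3, 2, 1, 1, 0, 1, 1, 1, 0, 3, 0, 1, 0, 1], Z_5=19
gen 5: Z_5=19, draws=[4, 4, 5, 6, 3, 6, 5, 3, 3, 0, 7, 5, 6, 3, 7, 1, 6, 6, 6], offspring=[3, 3, 1, 1, 0, 1, 1, 0, 0, 1, 0, 1, 1, 0, 0, 2, 1, 1, 1], Z_6=18

18


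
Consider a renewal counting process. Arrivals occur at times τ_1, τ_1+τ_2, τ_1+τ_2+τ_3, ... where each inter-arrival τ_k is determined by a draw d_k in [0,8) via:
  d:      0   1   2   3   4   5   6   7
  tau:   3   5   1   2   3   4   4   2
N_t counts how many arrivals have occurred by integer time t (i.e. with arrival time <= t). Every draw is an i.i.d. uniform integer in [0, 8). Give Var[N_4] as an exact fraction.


6071503/16777216

Inter-arrival values over d=0..7: [3, 5, 1, 2, 3, 4, 4, 2]
Each d has probability 1/8, so the pmf of τ is: f(1) = 1/8, f(2) = 1/4, f(3) = 1/4, f(4) = 1/4, f(5) = 1/8
Let p_n(j) = P(N_n = j), with p_0 = [1]. Condition on τ_1: p_n(0) = P(τ > n), and for j >= 1, p_n(j) = Σ_{k<=n} f(k)·p_{n−k}(j−1)
p_1 = [7/8, 1/8]  (j = 0..1)
p_2 = [5/8, 23/64, 1/64]  (j = 0..2)
p_3 = [3/8, 35/64, 39/512, 1/512]  (j = 0..3)
p_4 = [1/8, 43/64, 97/512, 55/4096, 1/4096]  (j = 0..4)
E[N_4] = Σ j·p_4(j) = 4473/4096;  E[N_4²] = Σ j²·p_4(j) = 6367/4096
Var[N_4] = 6367/4096 − (4473/4096)² = 6071503/16777216


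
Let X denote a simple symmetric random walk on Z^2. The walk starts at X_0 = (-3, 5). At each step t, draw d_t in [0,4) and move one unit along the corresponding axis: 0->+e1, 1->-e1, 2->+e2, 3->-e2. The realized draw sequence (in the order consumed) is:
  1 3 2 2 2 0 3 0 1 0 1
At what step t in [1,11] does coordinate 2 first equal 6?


t=0: X=(-3, 5), d=1 → -e1, X_1=(-4, 5)
t=1: X=(-4, 5), d=3 → -e2, X_2=(-4, 4)
t=2: X=(-4, 4), d=2 → +e2, X_3=(-4, 5)
t=3: X=(-4, 5), d=2 → +e2, X_4=(-4, 6)
t=4: X=(-4, 6), d=2 → +e2, X_5=(-4, 7)
t=5: X=(-4, 7), d=0 → +e1, X_6=(-3, 7)
t=6: X=(-3, 7), d=3 → -e2, X_7=(-3, 6)
t=7: X=(-3, 6), d=0 → +e1, X_8=(-2, 6)
t=8: X=(-2, 6), d=1 → -e1, X_9=(-3, 6)
t=9: X=(-3, 6), d=0 → +e1, X_10=(-2, 6)
t=10: X=(-2, 6), d=1 → -e1, X_11=(-3, 6)

4


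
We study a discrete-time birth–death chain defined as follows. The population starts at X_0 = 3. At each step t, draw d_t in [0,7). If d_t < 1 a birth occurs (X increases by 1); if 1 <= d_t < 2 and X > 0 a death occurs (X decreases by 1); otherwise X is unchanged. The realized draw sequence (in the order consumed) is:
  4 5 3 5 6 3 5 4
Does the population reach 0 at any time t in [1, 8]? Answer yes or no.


no

t=0: X=3, d=4 → hold, X_1=3
t=1: X=3, d=5 → hold, X_2=3
t=2: X=3, d=3 → hold, X_3=3
t=3: X=3, d=5 → hold, X_4=3
t=4: X=3, d=6 → hold, X_5=3
t=5: X=3, d=3 → hold, X_6=3
t=6: X=3, d=5 → hold, X_7=3
t=7: X=3, d=4 → hold, X_8=3


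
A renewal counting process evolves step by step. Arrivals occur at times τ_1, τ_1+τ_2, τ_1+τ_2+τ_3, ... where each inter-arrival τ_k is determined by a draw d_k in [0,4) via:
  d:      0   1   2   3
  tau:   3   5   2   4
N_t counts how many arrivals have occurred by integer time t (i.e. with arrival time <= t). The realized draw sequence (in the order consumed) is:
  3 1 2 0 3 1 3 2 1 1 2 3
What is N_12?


3

draw d_1=3: τ_1=4, arrival time A_1=4
draw d_2=1: τ_2=5, arrival time A_2=9
draw d_3=2: τ_3=2, arrival time A_3=11
draw d_4=0: τ_4=3, arrival time A_4=14
draw d_5=3: τ_5=4, arrival time A_5=18
draw d_6=1: τ_6=5, arrival time A_6=23
draw d_7=3: τ_7=4, arrival time A_7=27
draw d_8=2: τ_8=2, arrival time A_8=29
draw d_9=1: τ_9=5, arrival time A_9=34
draw d_10=1: τ_10=5, arrival time A_10=39
draw d_11=2: τ_11=2, arrival time A_11=41
draw d_12=3: τ_12=4, arrival time A_12=45
N_t over t=0..12: 0:0 1:0 2:0 3:0 4:1 5:1 6:1 7:1 8:1 9:2 10:2 11:3 12:3


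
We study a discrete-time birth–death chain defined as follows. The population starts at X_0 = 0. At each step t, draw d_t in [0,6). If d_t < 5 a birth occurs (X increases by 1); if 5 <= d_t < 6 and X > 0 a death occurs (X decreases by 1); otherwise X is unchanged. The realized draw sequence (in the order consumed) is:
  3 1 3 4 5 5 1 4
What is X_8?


t=0: X=0, d=3 → birth, X_1=1
t=1: X=1, d=1 → birth, X_2=2
t=2: X=2, d=3 → birth, X_3=3
t=3: X=3, d=4 → birth, X_4=4
t=4: X=4, d=5 → death, X_5=3
t=5: X=3, d=5 → death, X_6=2
t=6: X=2, d=1 → birth, X_7=3
t=7: X=3, d=4 → birth, X_8=4

4


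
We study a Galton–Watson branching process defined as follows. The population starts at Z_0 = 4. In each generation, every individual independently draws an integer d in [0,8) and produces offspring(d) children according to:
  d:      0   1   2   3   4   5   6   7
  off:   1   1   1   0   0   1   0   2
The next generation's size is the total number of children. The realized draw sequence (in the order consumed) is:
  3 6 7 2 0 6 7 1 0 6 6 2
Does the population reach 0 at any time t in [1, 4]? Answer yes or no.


no

gen 0: Z_0=4, draws=[3, 6, 7, 2], offspring=[0, 0, 2, 1], Z_1=3
gen 1: Z_1=3, draws=[0, 6, 7], offspring=[1, 0, 2], Z_2=3
gen 2: Z_2=3, draws=[1, 0, 6], offspring=[1, 1, 0], Z_3=2
gen 3: Z_3=2, draws=[6, 2], offspring=[0, 1], Z_4=1


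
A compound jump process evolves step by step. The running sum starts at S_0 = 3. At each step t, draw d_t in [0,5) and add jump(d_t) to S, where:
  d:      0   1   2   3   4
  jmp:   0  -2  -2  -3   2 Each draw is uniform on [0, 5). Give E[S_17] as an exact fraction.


Outcome values over d=0..4: [0, -2, -2, -3, 2]
Σy = -5, Σy² = 21, M = 5
μ = -5/5 = -1,  σ² = 21/5 − (-1)² = 16/5
E[S_17] = 3 + 17·(-1) = -14

-14


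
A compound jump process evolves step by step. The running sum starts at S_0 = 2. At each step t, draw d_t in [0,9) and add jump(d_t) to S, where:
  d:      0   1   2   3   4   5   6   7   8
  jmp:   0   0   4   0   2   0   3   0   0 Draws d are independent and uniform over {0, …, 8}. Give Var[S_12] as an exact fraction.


80/3

Outcome values over d=0..8: [0, 0, 4, 0, 2, 0, 3, 0, 0]
Σy = 9, Σy² = 29, M = 9
μ = 9/9 = 1,  σ² = 29/9 − (1)² = 20/9
Independent increments: Var[S_12] = 12·σ² = 12·(20/9) = 80/3


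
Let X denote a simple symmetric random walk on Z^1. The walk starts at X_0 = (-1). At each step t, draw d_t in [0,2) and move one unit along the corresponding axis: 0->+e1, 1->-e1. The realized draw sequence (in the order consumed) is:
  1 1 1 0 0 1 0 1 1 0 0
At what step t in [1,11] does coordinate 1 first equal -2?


t=0: X=(-1), d=1 → -e1, X_1=(-2)
t=1: X=(-2), d=1 → -e1, X_2=(-3)
t=2: X=(-3), d=1 → -e1, X_3=(-4)
t=3: X=(-4), d=0 → +e1, X_4=(-3)
t=4: X=(-3), d=0 → +e1, X_5=(-2)
t=5: X=(-2), d=1 → -e1, X_6=(-3)
t=6: X=(-3), d=0 → +e1, X_7=(-2)
t=7: X=(-2), d=1 → -e1, X_8=(-3)
t=8: X=(-3), d=1 → -e1, X_9=(-4)
t=9: X=(-4), d=0 → +e1, X_10=(-3)
t=10: X=(-3), d=0 → +e1, X_11=(-2)

1


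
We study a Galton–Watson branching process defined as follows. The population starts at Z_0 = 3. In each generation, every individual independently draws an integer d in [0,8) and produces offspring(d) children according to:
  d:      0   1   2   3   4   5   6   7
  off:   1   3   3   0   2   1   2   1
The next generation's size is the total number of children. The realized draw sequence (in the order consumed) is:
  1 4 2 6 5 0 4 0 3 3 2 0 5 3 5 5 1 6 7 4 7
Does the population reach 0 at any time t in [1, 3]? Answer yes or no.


gen 0: Z_0=3, draws=[1, 4, 2], offspring=[3, 2, 3], Z_1=8
gen 1: Z_1=8, draws=[6, 5, 0, 4, 0, 3, 3, 2], offspring=[2, 1, 1, 2, 1, 0, 0, 3], Z_2=10
gen 2: Z_2=10, draws=[0, 5, 3, 5, 5, 1, 6, 7, 4, 7], offspring=[1, 1, 0, 1, 1, 3, 2, 1, 2, 1], Z_3=13

no


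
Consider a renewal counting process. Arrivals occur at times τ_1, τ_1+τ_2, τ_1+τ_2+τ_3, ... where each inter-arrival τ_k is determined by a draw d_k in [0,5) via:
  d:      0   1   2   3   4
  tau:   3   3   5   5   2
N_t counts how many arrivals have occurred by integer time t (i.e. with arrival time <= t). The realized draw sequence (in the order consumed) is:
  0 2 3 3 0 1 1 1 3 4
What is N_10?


2

draw d_1=0: τ_1=3, arrival time A_1=3
draw d_2=2: τ_2=5, arrival time A_2=8
draw d_3=3: τ_3=5, arrival time A_3=13
draw d_4=3: τ_4=5, arrival time A_4=18
draw d_5=0: τ_5=3, arrival time A_5=21
draw d_6=1: τ_6=3, arrival time A_6=24
draw d_7=1: τ_7=3, arrival time A_7=27
draw d_8=1: τ_8=3, arrival time A_8=30
draw d_9=3: τ_9=5, arrival time A_9=35
draw d_10=4: τ_10=2, arrival time A_10=37
N_t over t=0..10: 0:0 1:0 2:0 3:1 4:1 5:1 6:1 7:1 8:2 9:2 10:2


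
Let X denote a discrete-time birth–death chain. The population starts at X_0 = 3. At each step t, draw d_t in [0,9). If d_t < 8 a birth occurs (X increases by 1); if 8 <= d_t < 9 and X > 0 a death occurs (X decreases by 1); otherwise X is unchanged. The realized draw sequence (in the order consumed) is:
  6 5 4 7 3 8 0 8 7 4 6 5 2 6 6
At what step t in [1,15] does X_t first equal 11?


t=0: X=3, d=6 → birth, X_1=4
t=1: X=4, d=5 → birth, X_2=5
t=2: X=5, d=4 → birth, X_3=6
t=3: X=6, d=7 → birth, X_4=7
t=4: X=7, d=3 → birth, X_5=8
t=5: X=8, d=8 → death, X_6=7
t=6: X=7, d=0 → birth, X_7=8
t=7: X=8, d=8 → death, X_8=7
t=8: X=7, d=7 → birth, X_9=8
t=9: X=8, d=4 → birth, X_10=9
t=10: X=9, d=6 → birth, X_11=10
t=11: X=10, d=5 → birth, X_12=11
t=12: X=11, d=2 → birth, X_13=12
t=13: X=12, d=6 → birth, X_14=13
t=14: X=13, d=6 → birth, X_15=14

12


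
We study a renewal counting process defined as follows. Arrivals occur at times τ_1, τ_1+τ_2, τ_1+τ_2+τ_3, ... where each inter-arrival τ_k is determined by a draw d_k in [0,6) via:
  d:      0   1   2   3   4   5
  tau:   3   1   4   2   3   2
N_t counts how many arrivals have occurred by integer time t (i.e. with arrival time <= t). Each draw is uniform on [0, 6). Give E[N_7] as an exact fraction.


Inter-arrival values over d=0..5: [3, 1, 4, 2, 3, 2]
Each d has probability 1/6, so the pmf of τ is: f(1) = 1/6, f(2) = 1/3, f(3) = 1/3, f(4) = 1/6
Renewal equation for m(n) = E[N_n]: condition on τ_1 = k (if k <= n, one arrival plus a fresh copy on the remaining n−k steps): m(n) = F(n) + Σ_{k<=n} f(k)·m(n−k), where F(n) = P(τ <= n) and m(0) = 0
m(1) = F(1) = 1/6
m(2) = F(2) + f(1)·m(1) = 1/2 + 1/6·1/6 = 19/36
m(3) = F(3) + f(1)·m(2) + f(2)·m(1) = 5/6 + 1/6·19/36 + 1/3·1/6 = 211/216
m(4) = F(4) + f(1)·m(3) + f(2)·m(2) + f(3)·m(1) = 1 + 1/6·211/216 + 1/3·19/36 + 1/3·1/6 = 1807/1296
m(5) = F(5) + f(1)·m(4) + f(2)·m(3) + f(3)·m(2) + f(4)·m(1) = 1 + 1/6·1807/1296 + 1/3·211/216 + 1/3·19/36 + 1/6·1/6 = 13699/7776
m(6) = F(6) + f(1)·m(5) + f(2)·m(4) + f(3)·m(3) + f(4)·m(2) = 1 + 1/6·13699/7776 + 1/3·1807/1296 + 1/3·211/216 + 1/6·19/36 = 101335/46656
m(7) = F(7) + f(1)·m(6) + f(2)·m(5) + f(3)·m(4) + f(4)·m(3) = 1 + 1/6·101335/46656 + 1/3·13699/7776 + 1/3·1807/1296 + 1/6·211/216 = 721339/279936
E[N_7] = m(7) = 721339/279936

721339/279936


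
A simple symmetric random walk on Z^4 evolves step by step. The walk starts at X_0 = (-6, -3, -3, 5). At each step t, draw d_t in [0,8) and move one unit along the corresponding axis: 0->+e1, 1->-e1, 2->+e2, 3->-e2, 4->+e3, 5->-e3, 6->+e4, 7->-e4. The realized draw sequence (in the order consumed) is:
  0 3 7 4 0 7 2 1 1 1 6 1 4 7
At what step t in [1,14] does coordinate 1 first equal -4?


5

t=0: X=(-6, -3, -3, 5), d=0 → +e1, X_1=(-5, -3, -3, 5)
t=1: X=(-5, -3, -3, 5), d=3 → -e2, X_2=(-5, -4, -3, 5)
t=2: X=(-5, -4, -3, 5), d=7 → -e4, X_3=(-5, -4, -3, 4)
t=3: X=(-5, -4, -3, 4), d=4 → +e3, X_4=(-5, -4, -2, 4)
t=4: X=(-5, -4, -2, 4), d=0 → +e1, X_5=(-4, -4, -2, 4)
t=5: X=(-4, -4, -2, 4), d=7 → -e4, X_6=(-4, -4, -2, 3)
t=6: X=(-4, -4, -2, 3), d=2 → +e2, X_7=(-4, -3, -2, 3)
t=7: X=(-4, -3, -2, 3), d=1 → -e1, X_8=(-5, -3, -2, 3)
t=8: X=(-5, -3, -2, 3), d=1 → -e1, X_9=(-6, -3, -2, 3)
t=9: X=(-6, -3, -2, 3), d=1 → -e1, X_10=(-7, -3, -2, 3)
t=10: X=(-7, -3, -2, 3), d=6 → +e4, X_11=(-7, -3, -2, 4)
t=11: X=(-7, -3, -2, 4), d=1 → -e1, X_12=(-8, -3, -2, 4)
t=12: X=(-8, -3, -2, 4), d=4 → +e3, X_13=(-8, -3, -1, 4)
t=13: X=(-8, -3, -1, 4), d=7 → -e4, X_14=(-8, -3, -1, 3)


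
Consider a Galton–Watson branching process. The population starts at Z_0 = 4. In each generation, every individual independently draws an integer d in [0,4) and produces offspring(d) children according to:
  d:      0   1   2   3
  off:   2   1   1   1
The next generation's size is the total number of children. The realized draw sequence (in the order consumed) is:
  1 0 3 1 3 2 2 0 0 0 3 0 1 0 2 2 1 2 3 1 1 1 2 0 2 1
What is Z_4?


gen 0: Z_0=4, draws=[1, 0, 3, 1], offspring=[1, 2, 1, 1], Z_1=5
gen 1: Z_1=5, draws=[3, 2, 2, 0, 0], offspring=[1, 1, 1, 2, 2], Z_2=7
gen 2: Z_2=7, draws=[0, 3, 0, 1, 0, 2, 2], offspring=[2, 1, 2, 1, 2, 1, 1], Z_3=10
gen 3: Z_3=10, draws=[1, 2, 3, 1, 1, 1, 2, 0, 2, 1], offspring=[1, 1, 1, 1, 1, 1, 1, 2, 1, 1], Z_4=11

11


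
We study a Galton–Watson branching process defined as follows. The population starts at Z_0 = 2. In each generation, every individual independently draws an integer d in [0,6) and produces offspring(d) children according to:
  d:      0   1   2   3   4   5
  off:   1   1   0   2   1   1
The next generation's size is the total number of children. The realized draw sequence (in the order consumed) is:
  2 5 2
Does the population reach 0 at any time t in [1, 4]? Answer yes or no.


gen 0: Z_0=2, draws=[2, 5], offspring=[0, 1], Z_1=1
gen 1: Z_1=1, draws=[2], offspring=[0], Z_2=0
gen 2: Z_2=0, draws=[], offspring=[], Z_3=0
gen 3: Z_3=0, draws=[], offspring=[], Z_4=0

yes


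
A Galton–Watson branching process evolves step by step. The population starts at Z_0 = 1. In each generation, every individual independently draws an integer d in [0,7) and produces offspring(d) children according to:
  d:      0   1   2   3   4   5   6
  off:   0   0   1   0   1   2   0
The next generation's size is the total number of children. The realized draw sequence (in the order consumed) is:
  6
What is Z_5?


gen 0: Z_0=1, draws=[6], offspring=[0], Z_1=0
gen 1: Z_1=0, draws=[], offspring=[], Z_2=0
gen 2: Z_2=0, draws=[], offspring=[], Z_3=0
gen 3: Z_3=0, draws=[], offspring=[], Z_4=0
gen 4: Z_4=0, draws=[], offspring=[], Z_5=0

0


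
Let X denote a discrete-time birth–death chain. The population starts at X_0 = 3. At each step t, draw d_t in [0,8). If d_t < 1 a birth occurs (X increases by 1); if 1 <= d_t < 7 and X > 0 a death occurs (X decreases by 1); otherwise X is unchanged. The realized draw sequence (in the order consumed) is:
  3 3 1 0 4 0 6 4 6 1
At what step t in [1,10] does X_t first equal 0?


3

t=0: X=3, d=3 → death, X_1=2
t=1: X=2, d=3 → death, X_2=1
t=2: X=1, d=1 → death, X_3=0
t=3: X=0, d=0 → birth, X_4=1
t=4: X=1, d=4 → death, X_5=0
t=5: X=0, d=0 → birth, X_6=1
t=6: X=1, d=6 → death, X_7=0
t=7: X=0, d=4 → hold, X_8=0
t=8: X=0, d=6 → hold, X_9=0
t=9: X=0, d=1 → hold, X_10=0


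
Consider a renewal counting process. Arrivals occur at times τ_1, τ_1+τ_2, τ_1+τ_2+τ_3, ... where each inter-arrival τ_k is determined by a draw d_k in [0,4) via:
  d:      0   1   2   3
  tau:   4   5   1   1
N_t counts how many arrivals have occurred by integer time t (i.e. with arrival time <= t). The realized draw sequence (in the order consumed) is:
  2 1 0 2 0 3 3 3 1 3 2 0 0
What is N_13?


4

draw d_1=2: τ_1=1, arrival time A_1=1
draw d_2=1: τ_2=5, arrival time A_2=6
draw d_3=0: τ_3=4, arrival time A_3=10
draw d_4=2: τ_4=1, arrival time A_4=11
draw d_5=0: τ_5=4, arrival time A_5=15
draw d_6=3: τ_6=1, arrival time A_6=16
draw d_7=3: τ_7=1, arrival time A_7=17
draw d_8=3: τ_8=1, arrival time A_8=18
draw d_9=1: τ_9=5, arrival time A_9=23
draw d_10=3: τ_10=1, arrival time A_10=24
draw d_11=2: τ_11=1, arrival time A_11=25
draw d_12=0: τ_12=4, arrival time A_12=29
draw d_13=0: τ_13=4, arrival time A_13=33
N_t over t=0..13: 0:0 1:1 2:1 3:1 4:1 5:1 6:2 7:2 8:2 9:2 10:3 11:4 12:4 13:4


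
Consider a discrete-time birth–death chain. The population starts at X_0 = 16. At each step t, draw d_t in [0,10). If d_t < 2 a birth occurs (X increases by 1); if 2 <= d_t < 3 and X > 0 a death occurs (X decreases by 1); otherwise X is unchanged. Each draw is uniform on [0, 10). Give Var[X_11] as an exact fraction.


319/100

X can drop by at most 1 per step and X_0 = 16 > T = 11, so X_t >= 16 − t >= 5 > 0 for every t <= 11: the floor at 0 (the 'and X > 0' condition) never binds. Hence X_11 = X_0 + Σ_{t<11} Y_t with i.i.d. increments Y_t = y(d_t) ∈ {+1, −1, 0}.
Outcome values over d=0..9: [1, 1, -1, 0, 0, 0, 0, 0, 0, 0]
Σy = 1, Σy² = 3, M = 10
μ = 1/10 = 1/10,  σ² = 3/10 − (1/10)² = 29/100
Independent increments: Var[X_11] = 11·σ² = 11·(29/100) = 319/100


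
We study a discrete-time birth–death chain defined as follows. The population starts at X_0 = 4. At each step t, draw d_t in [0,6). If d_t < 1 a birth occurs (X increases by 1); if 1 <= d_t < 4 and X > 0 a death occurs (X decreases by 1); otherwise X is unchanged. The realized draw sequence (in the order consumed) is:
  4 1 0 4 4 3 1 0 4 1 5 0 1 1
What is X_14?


1

t=0: X=4, d=4 → hold, X_1=4
t=1: X=4, d=1 → death, X_2=3
t=2: X=3, d=0 → birth, X_3=4
t=3: X=4, d=4 → hold, X_4=4
t=4: X=4, d=4 → hold, X_5=4
t=5: X=4, d=3 → death, X_6=3
t=6: X=3, d=1 → death, X_7=2
t=7: X=2, d=0 → birth, X_8=3
t=8: X=3, d=4 → hold, X_9=3
t=9: X=3, d=1 → death, X_10=2
t=10: X=2, d=5 → hold, X_11=2
t=11: X=2, d=0 → birth, X_12=3
t=12: X=3, d=1 → death, X_13=2
t=13: X=2, d=1 → death, X_14=1


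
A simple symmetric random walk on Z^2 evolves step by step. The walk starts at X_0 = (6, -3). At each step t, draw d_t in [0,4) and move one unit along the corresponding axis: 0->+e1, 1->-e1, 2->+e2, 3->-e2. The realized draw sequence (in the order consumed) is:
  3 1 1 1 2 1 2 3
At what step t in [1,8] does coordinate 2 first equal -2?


7

t=0: X=(6, -3), d=3 → -e2, X_1=(6, -4)
t=1: X=(6, -4), d=1 → -e1, X_2=(5, -4)
t=2: X=(5, -4), d=1 → -e1, X_3=(4, -4)
t=3: X=(4, -4), d=1 → -e1, X_4=(3, -4)
t=4: X=(3, -4), d=2 → +e2, X_5=(3, -3)
t=5: X=(3, -3), d=1 → -e1, X_6=(2, -3)
t=6: X=(2, -3), d=2 → +e2, X_7=(2, -2)
t=7: X=(2, -2), d=3 → -e2, X_8=(2, -3)


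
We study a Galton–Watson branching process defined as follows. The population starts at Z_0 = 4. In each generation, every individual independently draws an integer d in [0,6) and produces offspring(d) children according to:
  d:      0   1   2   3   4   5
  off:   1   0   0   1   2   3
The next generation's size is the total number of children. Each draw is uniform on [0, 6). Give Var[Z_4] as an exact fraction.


Outcome values over d=0..5: [1, 0, 0, 1, 2, 3]
Σy = 7, Σy² = 15, M = 6
μ = 7/6 = 7/6,  σ² = 15/6 − (7/6)² = 41/36
V_0 = 0, E_0 = 4
V_1 = 41/36·E_0 + (7/6)²·V_0 = 41/9;  E_1 = 14/3
V_2 = 41/36·E_1 + (7/6)²·V_1 = 3731/324;  E_2 = 49/9
V_3 = 41/36·E_2 + (7/6)²·V_2 = 255143/11664;  E_3 = 343/54
V_4 = 41/36·E_3 + (7/6)²·V_3 = 15539615/419904;  E_4 = 2401/324

15539615/419904


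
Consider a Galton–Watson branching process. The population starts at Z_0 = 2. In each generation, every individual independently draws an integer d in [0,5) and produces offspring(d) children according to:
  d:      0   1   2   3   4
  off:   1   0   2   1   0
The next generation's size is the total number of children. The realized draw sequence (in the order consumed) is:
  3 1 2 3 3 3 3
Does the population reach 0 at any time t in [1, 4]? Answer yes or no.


no

gen 0: Z_0=2, draws=[3, 1], offspring=[1, 0], Z_1=1
gen 1: Z_1=1, draws=[2], offspring=[2], Z_2=2
gen 2: Z_2=2, draws=[3, 3], offspring=[1, 1], Z_3=2
gen 3: Z_3=2, draws=[3, 3], offspring=[1, 1], Z_4=2


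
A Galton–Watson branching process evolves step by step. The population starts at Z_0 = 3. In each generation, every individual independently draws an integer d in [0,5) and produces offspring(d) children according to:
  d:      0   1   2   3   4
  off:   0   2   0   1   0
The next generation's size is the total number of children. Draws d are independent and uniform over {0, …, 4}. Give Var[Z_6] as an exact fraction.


86873472/244140625

Outcome values over d=0..4: [0, 2, 0, 1, 0]
Σy = 3, Σy² = 5, M = 5
μ = 3/5 = 3/5,  σ² = 5/5 − (3/5)² = 16/25
V_0 = 0, E_0 = 3
V_1 = 16/25·E_0 + (3/5)²·V_0 = 48/25;  E_1 = 9/5
V_2 = 16/25·E_1 + (3/5)²·V_1 = 1152/625;  E_2 = 27/25
V_3 = 16/25·E_2 + (3/5)²·V_2 = 21168/15625;  E_3 = 81/125
V_4 = 16/25·E_3 + (3/5)²·V_3 = 352512/390625;  E_4 = 243/625
V_5 = 16/25·E_4 + (3/5)²·V_4 = 5602608/9765625;  E_5 = 729/3125
V_6 = 16/25·E_5 + (3/5)²·V_5 = 86873472/244140625;  E_6 = 2187/15625


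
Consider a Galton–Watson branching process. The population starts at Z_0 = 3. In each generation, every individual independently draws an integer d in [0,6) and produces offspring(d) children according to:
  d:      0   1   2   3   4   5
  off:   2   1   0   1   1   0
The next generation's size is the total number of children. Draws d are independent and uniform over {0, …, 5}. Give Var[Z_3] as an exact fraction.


Outcome values over d=0..5: [2, 1, 0, 1, 1, 0]
Σy = 5, Σy² = 7, M = 6
μ = 5/6 = 5/6,  σ² = 7/6 − (5/6)² = 17/36
V_0 = 0, E_0 = 3
V_1 = 17/36·E_0 + (5/6)²·V_0 = 17/12;  E_1 = 5/2
V_2 = 17/36·E_1 + (5/6)²·V_1 = 935/432;  E_2 = 25/12
V_3 = 17/36·E_2 + (5/6)²·V_2 = 38675/15552;  E_3 = 125/72

38675/15552


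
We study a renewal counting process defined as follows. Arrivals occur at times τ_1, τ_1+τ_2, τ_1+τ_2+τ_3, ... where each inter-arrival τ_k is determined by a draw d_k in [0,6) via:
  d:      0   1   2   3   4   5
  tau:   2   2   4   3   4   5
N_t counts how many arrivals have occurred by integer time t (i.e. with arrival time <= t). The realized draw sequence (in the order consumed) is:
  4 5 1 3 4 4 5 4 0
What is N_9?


2

draw d_1=4: τ_1=4, arrival time A_1=4
draw d_2=5: τ_2=5, arrival time A_2=9
draw d_3=1: τ_3=2, arrival time A_3=11
draw d_4=3: τ_4=3, arrival time A_4=14
draw d_5=4: τ_5=4, arrival time A_5=18
draw d_6=4: τ_6=4, arrival time A_6=22
draw d_7=5: τ_7=5, arrival time A_7=27
draw d_8=4: τ_8=4, arrival time A_8=31
draw d_9=0: τ_9=2, arrival time A_9=33
N_t over t=0..9: 0:0 1:0 2:0 3:0 4:1 5:1 6:1 7:1 8:1 9:2


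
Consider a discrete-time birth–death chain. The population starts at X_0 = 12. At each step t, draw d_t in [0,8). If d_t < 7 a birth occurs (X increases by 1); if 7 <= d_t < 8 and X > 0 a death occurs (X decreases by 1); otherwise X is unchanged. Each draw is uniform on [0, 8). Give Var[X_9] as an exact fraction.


63/16

X can drop by at most 1 per step and X_0 = 12 > T = 9, so X_t >= 12 − t >= 3 > 0 for every t <= 9: the floor at 0 (the 'and X > 0' condition) never binds. Hence X_9 = X_0 + Σ_{t<9} Y_t with i.i.d. increments Y_t = y(d_t) ∈ {+1, −1, 0}.
Outcome values over d=0..7: [1, 1, 1, 1, 1, 1, 1, -1]
Σy = 6, Σy² = 8, M = 8
μ = 6/8 = 3/4,  σ² = 8/8 − (3/4)² = 7/16
Independent increments: Var[X_9] = 9·σ² = 9·(7/16) = 63/16


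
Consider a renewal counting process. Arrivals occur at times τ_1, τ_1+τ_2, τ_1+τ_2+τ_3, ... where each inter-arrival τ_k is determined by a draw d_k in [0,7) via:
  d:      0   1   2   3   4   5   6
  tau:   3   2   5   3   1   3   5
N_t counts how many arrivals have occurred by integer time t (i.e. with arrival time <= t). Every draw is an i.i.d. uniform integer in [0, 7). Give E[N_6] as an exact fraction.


Inter-arrival values over d=0..6: [3, 2, 5, 3, 1, 3, 5]
Each d has probability 1/7, so the pmf of τ is: f(1) = 1/7, f(2) = 1/7, f(3) = 3/7, f(5) = 2/7
Renewal equation for m(n) = E[N_n]: condition on τ_1 = k (if k <= n, one arrival plus a fresh copy on the remaining n−k steps): m(n) = F(n) + Σ_{k<=n} f(k)·m(n−k), where F(n) = P(τ <= n) and m(0) = 0
m(1) = F(1) = 1/7
m(2) = F(2) + f(1)·m(1) = 2/7 + 1/7·1/7 = 15/49
m(3) = F(3) + f(1)·m(2) + f(2)·m(1) = 5/7 + 1/7·15/49 + 1/7·1/7 = 267/343
m(4) = F(4) + f(1)·m(3) + f(2)·m(2) + f(3)·m(1) = 5/7 + 1/7·267/343 + 1/7·15/49 + 3/7·1/7 = 2234/2401
m(5) = F(5) + f(1)·m(4) + f(2)·m(3) + f(3)·m(2) = 1 + 1/7·2234/2401 + 1/7·267/343 + 3/7·15/49 = 23115/16807
m(6) = F(6) + f(1)·m(5) + f(2)·m(4) + f(3)·m(3) + f(5)·m(1) = 1 + 1/7·23115/16807 + 1/7·2234/2401 + 3/7·267/343 + 2/7·1/7 = 200453/117649
E[N_6] = m(6) = 200453/117649

200453/117649


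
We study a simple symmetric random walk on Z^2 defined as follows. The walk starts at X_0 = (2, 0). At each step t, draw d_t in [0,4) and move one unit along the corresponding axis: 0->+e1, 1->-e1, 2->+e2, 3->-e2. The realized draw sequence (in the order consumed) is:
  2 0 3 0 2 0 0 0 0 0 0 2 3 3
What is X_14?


(10, 0)

t=0: X=(2, 0), d=2 → +e2, X_1=(2, 1)
t=1: X=(2, 1), d=0 → +e1, X_2=(3, 1)
t=2: X=(3, 1), d=3 → -e2, X_3=(3, 0)
t=3: X=(3, 0), d=0 → +e1, X_4=(4, 0)
t=4: X=(4, 0), d=2 → +e2, X_5=(4, 1)
t=5: X=(4, 1), d=0 → +e1, X_6=(5, 1)
t=6: X=(5, 1), d=0 → +e1, X_7=(6, 1)
t=7: X=(6, 1), d=0 → +e1, X_8=(7, 1)
t=8: X=(7, 1), d=0 → +e1, X_9=(8, 1)
t=9: X=(8, 1), d=0 → +e1, X_10=(9, 1)
t=10: X=(9, 1), d=0 → +e1, X_11=(10, 1)
t=11: X=(10, 1), d=2 → +e2, X_12=(10, 2)
t=12: X=(10, 2), d=3 → -e2, X_13=(10, 1)
t=13: X=(10, 1), d=3 → -e2, X_14=(10, 0)


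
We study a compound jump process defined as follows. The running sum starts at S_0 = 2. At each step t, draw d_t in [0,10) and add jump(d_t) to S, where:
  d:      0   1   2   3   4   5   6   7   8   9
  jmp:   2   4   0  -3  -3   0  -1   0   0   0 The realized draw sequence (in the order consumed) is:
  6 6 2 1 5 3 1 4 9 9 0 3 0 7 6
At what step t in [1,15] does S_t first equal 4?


4

t=0: S=2, d=6, jump=-1, S_1=1
t=1: S=1, d=6, jump=-1, S_2=0
t=2: S=0, d=2, jump=0, S_3=0
t=3: S=0, d=1, jump=4, S_4=4
t=4: S=4, d=5, jump=0, S_5=4
t=5: S=4, d=3, jump=-3, S_6=1
t=6: S=1, d=1, jump=4, S_7=5
t=7: S=5, d=4, jump=-3, S_8=2
t=8: S=2, d=9, jump=0, S_9=2
t=9: S=2, d=9, jump=0, S_10=2
t=10: S=2, d=0, jump=2, S_11=4
t=11: S=4, d=3, jump=-3, S_12=1
t=12: S=1, d=0, jump=2, S_13=3
t=13: S=3, d=7, jump=0, S_14=3
t=14: S=3, d=6, jump=-1, S_15=2


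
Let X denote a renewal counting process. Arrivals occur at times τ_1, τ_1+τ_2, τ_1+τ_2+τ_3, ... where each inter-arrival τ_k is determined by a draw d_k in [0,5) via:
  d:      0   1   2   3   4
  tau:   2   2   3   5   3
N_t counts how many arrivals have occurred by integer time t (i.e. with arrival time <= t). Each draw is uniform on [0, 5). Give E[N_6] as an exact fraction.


Inter-arrival values over d=0..4: [2, 2, 3, 5, 3]
Each d has probability 1/5, so the pmf of τ is: f(2) = 2/5, f(3) = 2/5, f(5) = 1/5
Renewal equation for m(n) = E[N_n]: condition on τ_1 = k (if k <= n, one arrival plus a fresh copy on the remaining n−k steps): m(n) = F(n) + Σ_{k<=n} f(k)·m(n−k), where F(n) = P(τ <= n) and m(0) = 0
m(1) = F(1) = 0
m(2) = F(2) = 2/5
m(3) = F(3) = 4/5
m(4) = F(4) + f(2)·m(2) = 4/5 + 2/5·2/5 = 24/25
m(5) = F(5) + f(2)·m(3) + f(3)·m(2) = 1 + 2/5·4/5 + 2/5·2/5 = 37/25
m(6) = F(6) + f(2)·m(4) + f(3)·m(3) = 1 + 2/5·24/25 + 2/5·4/5 = 213/125
E[N_6] = m(6) = 213/125

213/125


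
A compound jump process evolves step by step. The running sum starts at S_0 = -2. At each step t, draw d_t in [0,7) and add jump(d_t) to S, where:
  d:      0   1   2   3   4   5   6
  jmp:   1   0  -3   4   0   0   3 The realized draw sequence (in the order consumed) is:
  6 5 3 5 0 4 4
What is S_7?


6

t=0: S=-2, d=6, jump=3, S_1=1
t=1: S=1, d=5, jump=0, S_2=1
t=2: S=1, d=3, jump=4, S_3=5
t=3: S=5, d=5, jump=0, S_4=5
t=4: S=5, d=0, jump=1, S_5=6
t=5: S=6, d=4, jump=0, S_6=6
t=6: S=6, d=4, jump=0, S_7=6


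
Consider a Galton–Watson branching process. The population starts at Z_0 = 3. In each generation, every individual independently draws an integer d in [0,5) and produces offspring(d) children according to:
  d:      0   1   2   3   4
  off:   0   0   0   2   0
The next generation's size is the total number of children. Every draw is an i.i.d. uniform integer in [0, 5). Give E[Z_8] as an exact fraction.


Outcome values over d=0..4: [0, 0, 0, 2, 0]
Σy = 2, Σy² = 4, M = 5
μ = 2/5 = 2/5,  σ² = 4/5 − (2/5)² = 16/25
E[Z_0] = 3
E[Z_1] = 2/5·E[Z_0] = 6/5
E[Z_2] = 2/5·E[Z_1] = 12/25
E[Z_3] = 2/5·E[Z_2] = 24/125
E[Z_4] = 2/5·E[Z_3] = 48/625
E[Z_5] = 2/5·E[Z_4] = 96/3125
E[Z_6] = 2/5·E[Z_5] = 192/15625
E[Z_7] = 2/5·E[Z_6] = 384/78125
E[Z_8] = 2/5·E[Z_7] = 768/390625

768/390625


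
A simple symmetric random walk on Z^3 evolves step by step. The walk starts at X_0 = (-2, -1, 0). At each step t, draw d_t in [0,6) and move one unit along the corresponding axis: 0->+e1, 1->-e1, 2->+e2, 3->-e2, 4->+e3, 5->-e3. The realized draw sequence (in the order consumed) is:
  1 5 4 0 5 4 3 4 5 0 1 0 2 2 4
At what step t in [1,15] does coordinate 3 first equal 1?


8

t=0: X=(-2, -1, 0), d=1 → -e1, X_1=(-3, -1, 0)
t=1: X=(-3, -1, 0), d=5 → -e3, X_2=(-3, -1, -1)
t=2: X=(-3, -1, -1), d=4 → +e3, X_3=(-3, -1, 0)
t=3: X=(-3, -1, 0), d=0 → +e1, X_4=(-2, -1, 0)
t=4: X=(-2, -1, 0), d=5 → -e3, X_5=(-2, -1, -1)
t=5: X=(-2, -1, -1), d=4 → +e3, X_6=(-2, -1, 0)
t=6: X=(-2, -1, 0), d=3 → -e2, X_7=(-2, -2, 0)
t=7: X=(-2, -2, 0), d=4 → +e3, X_8=(-2, -2, 1)
t=8: X=(-2, -2, 1), d=5 → -e3, X_9=(-2, -2, 0)
t=9: X=(-2, -2, 0), d=0 → +e1, X_10=(-1, -2, 0)
t=10: X=(-1, -2, 0), d=1 → -e1, X_11=(-2, -2, 0)
t=11: X=(-2, -2, 0), d=0 → +e1, X_12=(-1, -2, 0)
t=12: X=(-1, -2, 0), d=2 → +e2, X_13=(-1, -1, 0)
t=13: X=(-1, -1, 0), d=2 → +e2, X_14=(-1, 0, 0)
t=14: X=(-1, 0, 0), d=4 → +e3, X_15=(-1, 0, 1)


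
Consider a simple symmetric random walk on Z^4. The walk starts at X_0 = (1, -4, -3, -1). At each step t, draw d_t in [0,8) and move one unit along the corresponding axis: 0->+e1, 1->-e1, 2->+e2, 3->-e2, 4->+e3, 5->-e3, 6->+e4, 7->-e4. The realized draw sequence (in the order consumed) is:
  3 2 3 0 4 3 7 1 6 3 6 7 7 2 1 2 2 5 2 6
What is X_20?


(0, -3, -3, -1)

t=0: X=(1, -4, -3, -1), d=3 → -e2, X_1=(1, -5, -3, -1)
t=1: X=(1, -5, -3, -1), d=2 → +e2, X_2=(1, -4, -3, -1)
t=2: X=(1, -4, -3, -1), d=3 → -e2, X_3=(1, -5, -3, -1)
t=3: X=(1, -5, -3, -1), d=0 → +e1, X_4=(2, -5, -3, -1)
t=4: X=(2, -5, -3, -1), d=4 → +e3, X_5=(2, -5, -2, -1)
t=5: X=(2, -5, -2, -1), d=3 → -e2, X_6=(2, -6, -2, -1)
t=6: X=(2, -6, -2, -1), d=7 → -e4, X_7=(2, -6, -2, -2)
t=7: X=(2, -6, -2, -2), d=1 → -e1, X_8=(1, -6, -2, -2)
t=8: X=(1, -6, -2, -2), d=6 → +e4, X_9=(1, -6, -2, -1)
t=9: X=(1, -6, -2, -1), d=3 → -e2, X_10=(1, -7, -2, -1)
t=10: X=(1, -7, -2, -1), d=6 → +e4, X_11=(1, -7, -2, 0)
t=11: X=(1, -7, -2, 0), d=7 → -e4, X_12=(1, -7, -2, -1)
t=12: X=(1, -7, -2, -1), d=7 → -e4, X_13=(1, -7, -2, -2)
t=13: X=(1, -7, -2, -2), d=2 → +e2, X_14=(1, -6, -2, -2)
t=14: X=(1, -6, -2, -2), d=1 → -e1, X_15=(0, -6, -2, -2)
t=15: X=(0, -6, -2, -2), d=2 → +e2, X_16=(0, -5, -2, -2)
t=16: X=(0, -5, -2, -2), d=2 → +e2, X_17=(0, -4, -2, -2)
t=17: X=(0, -4, -2, -2), d=5 → -e3, X_18=(0, -4, -3, -2)
t=18: X=(0, -4, -3, -2), d=2 → +e2, X_19=(0, -3, -3, -2)
t=19: X=(0, -3, -3, -2), d=6 → +e4, X_20=(0, -3, -3, -1)


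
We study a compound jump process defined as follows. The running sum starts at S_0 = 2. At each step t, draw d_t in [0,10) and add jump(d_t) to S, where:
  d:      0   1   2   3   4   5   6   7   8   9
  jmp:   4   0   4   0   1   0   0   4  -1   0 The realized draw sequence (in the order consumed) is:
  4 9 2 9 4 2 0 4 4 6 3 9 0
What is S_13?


t=0: S=2, d=4, jump=1, S_1=3
t=1: S=3, d=9, jump=0, S_2=3
t=2: S=3, d=2, jump=4, S_3=7
t=3: S=7, d=9, jump=0, S_4=7
t=4: S=7, d=4, jump=1, S_5=8
t=5: S=8, d=2, jump=4, S_6=12
t=6: S=12, d=0, jump=4, S_7=16
t=7: S=16, d=4, jump=1, S_8=17
t=8: S=17, d=4, jump=1, S_9=18
t=9: S=18, d=6, jump=0, S_10=18
t=10: S=18, d=3, jump=0, S_11=18
t=11: S=18, d=9, jump=0, S_12=18
t=12: S=18, d=0, jump=4, S_13=22

22


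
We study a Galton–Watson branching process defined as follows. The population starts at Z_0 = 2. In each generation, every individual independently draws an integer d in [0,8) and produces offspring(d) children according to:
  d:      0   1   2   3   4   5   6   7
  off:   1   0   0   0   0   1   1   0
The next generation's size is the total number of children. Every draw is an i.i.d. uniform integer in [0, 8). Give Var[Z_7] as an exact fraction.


Outcome values over d=0..7: [1, 0, 0, 0, 0, 1, 1, 0]
Σy = 3, Σy² = 3, M = 8
μ = 3/8 = 3/8,  σ² = 3/8 − (3/8)² = 15/64
V_0 = 0, E_0 = 2
V_1 = 15/64·E_0 + (3/8)²·V_0 = 15/32;  E_1 = 3/4
V_2 = 15/64·E_1 + (3/8)²·V_1 = 495/2048;  E_2 = 9/32
V_3 = 15/64·E_2 + (3/8)²·V_2 = 13095/131072;  E_3 = 27/256
V_4 = 15/64·E_3 + (3/8)²·V_3 = 325215/8388608;  E_4 = 81/2048
V_5 = 15/64·E_4 + (3/8)²·V_4 = 7903575/536870912;  E_5 = 243/16384
V_6 = 15/64·E_5 + (3/8)²·V_5 = 190571535/34359738368;  E_6 = 729/131072
V_7 = 15/64·E_6 + (3/8)²·V_6 = 4581688455/2199023255552;  E_7 = 2187/1048576

4581688455/2199023255552


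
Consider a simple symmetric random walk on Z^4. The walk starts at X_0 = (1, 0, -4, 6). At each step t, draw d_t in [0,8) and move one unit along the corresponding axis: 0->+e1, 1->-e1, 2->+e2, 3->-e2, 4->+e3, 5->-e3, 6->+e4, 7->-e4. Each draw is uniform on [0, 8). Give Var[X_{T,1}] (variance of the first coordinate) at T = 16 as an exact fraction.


Outcome values over d=0..7: [1, -1, 0, 0, 0, 0, 0, 0]
Σy = 0, Σy² = 2, M = 8
μ = 0/8 = 0,  σ² = 2/8 − (0)² = 1/4
Independent increments: Var[X_16] = 16·σ² = 16·(1/4) = 4

4


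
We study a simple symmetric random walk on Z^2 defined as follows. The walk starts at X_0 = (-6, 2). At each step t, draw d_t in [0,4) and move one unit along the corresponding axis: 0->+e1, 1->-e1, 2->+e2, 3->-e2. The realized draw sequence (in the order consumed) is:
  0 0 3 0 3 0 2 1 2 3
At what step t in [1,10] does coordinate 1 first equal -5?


1

t=0: X=(-6, 2), d=0 → +e1, X_1=(-5, 2)
t=1: X=(-5, 2), d=0 → +e1, X_2=(-4, 2)
t=2: X=(-4, 2), d=3 → -e2, X_3=(-4, 1)
t=3: X=(-4, 1), d=0 → +e1, X_4=(-3, 1)
t=4: X=(-3, 1), d=3 → -e2, X_5=(-3, 0)
t=5: X=(-3, 0), d=0 → +e1, X_6=(-2, 0)
t=6: X=(-2, 0), d=2 → +e2, X_7=(-2, 1)
t=7: X=(-2, 1), d=1 → -e1, X_8=(-3, 1)
t=8: X=(-3, 1), d=2 → +e2, X_9=(-3, 2)
t=9: X=(-3, 2), d=3 → -e2, X_10=(-3, 1)
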